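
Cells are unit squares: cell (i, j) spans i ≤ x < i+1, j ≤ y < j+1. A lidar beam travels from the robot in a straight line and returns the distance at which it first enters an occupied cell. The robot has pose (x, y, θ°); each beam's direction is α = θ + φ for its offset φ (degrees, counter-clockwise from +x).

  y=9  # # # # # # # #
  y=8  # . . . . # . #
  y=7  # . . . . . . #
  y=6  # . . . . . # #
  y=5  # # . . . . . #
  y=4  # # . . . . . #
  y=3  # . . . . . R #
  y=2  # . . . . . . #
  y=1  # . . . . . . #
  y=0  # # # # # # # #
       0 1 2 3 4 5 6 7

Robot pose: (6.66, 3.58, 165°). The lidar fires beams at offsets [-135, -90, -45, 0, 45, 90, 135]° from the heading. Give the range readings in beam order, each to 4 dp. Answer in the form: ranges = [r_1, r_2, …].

ranges = [0.3926, 1.3137, 6.2585, 4.8244, 5.1600, 2.6710, 0.6800]

beam 1: φ=-135°, α=30°
  cosα=0.8660 sinα=0.5000 | (6,3) | tMaxX 0.3926 tMaxY 0.8400 | tΔX 1.1547 tΔY 2.0000
    t=0.3926 [x] (7,3) — stop
  → r_1 = 0.3926
beam 2: φ=-90°, α=75°
  cosα=0.2588 sinα=0.9659 | (6,3) | tMaxX 1.3137 tMaxY 0.4348 | tΔX 3.8637 tΔY 1.0353
    t=0.4348 [y] (6,4)
    t=1.3137 [x] (7,4) — stop
  → r_2 = 1.3137
beam 3: φ=-45°, α=120°
  cosα=-0.5000 sinα=0.8660 | (6,3) | tMaxX 1.3200 tMaxY 0.4850 | tΔX 2.0000 tΔY 1.1547
    t=0.4850 [y] (6,4)
    t=1.3200 [x] (5,4)
    t=1.6397 [y] (5,5)
    t=2.7944 [y] (5,6)
    t=3.3200 [x] (4,6)
    t=3.9491 [y] (4,7)
    t=5.1038 [y] (4,8)
    t=5.3200 [x] (3,8)
    t=6.2585 [y] (3,9) — stop
  → r_3 = 6.2585
beam 4: φ=0°, α=165°
  cosα=-0.9659 sinα=0.2588 | (6,3) | tMaxX 0.6833 tMaxY 1.6228 | tΔX 1.0353 tΔY 3.8637
    t=0.6833 [x] (5,3)
    t=1.6228 [y] (5,4)
    t=1.7186 [x] (4,4)
    t=2.7538 [x] (3,4)
    t=3.7891 [x] (2,4)
    t=4.8244 [x] (1,4) — stop
  → r_4 = 4.8244
beam 5: φ=45°, α=210°
  cosα=-0.8660 sinα=-0.5000 | (6,3) | tMaxX 0.7621 tMaxY 1.1600 | tΔX 1.1547 tΔY 2.0000
    t=0.7621 [x] (5,3)
    t=1.1600 [y] (5,2)
    t=1.9168 [x] (4,2)
    t=3.0715 [x] (3,2)
    t=3.1600 [y] (3,1)
    t=4.2262 [x] (2,1)
    t=5.1600 [y] (2,0) — stop
  → r_5 = 5.1600
beam 6: φ=90°, α=255°
  cosα=-0.2588 sinα=-0.9659 | (6,3) | tMaxX 2.5500 tMaxY 0.6005 | tΔX 3.8637 tΔY 1.0353
    t=0.6005 [y] (6,2)
    t=1.6357 [y] (6,1)
    t=2.5500 [x] (5,1)
    t=2.6710 [y] (5,0) — stop
  → r_6 = 2.6710
beam 7: φ=135°, α=300°
  cosα=0.5000 sinα=-0.8660 | (6,3) | tMaxX 0.6800 tMaxY 0.6697 | tΔX 2.0000 tΔY 1.1547
    t=0.6697 [y] (6,2)
    t=0.6800 [x] (7,2) — stop
  → r_7 = 0.6800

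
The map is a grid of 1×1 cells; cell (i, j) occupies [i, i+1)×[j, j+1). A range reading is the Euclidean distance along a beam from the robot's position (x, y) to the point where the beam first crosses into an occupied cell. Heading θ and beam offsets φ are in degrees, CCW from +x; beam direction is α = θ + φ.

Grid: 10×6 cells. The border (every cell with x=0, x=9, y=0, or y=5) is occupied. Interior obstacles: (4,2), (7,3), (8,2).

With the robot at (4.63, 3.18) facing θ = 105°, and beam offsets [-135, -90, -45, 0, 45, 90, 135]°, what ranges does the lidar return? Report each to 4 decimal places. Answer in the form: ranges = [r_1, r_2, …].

ranges = [0.3600, 2.4536, 2.1016, 1.8842, 3.6400, 3.7581, 0.2078]

beam 1: φ=-135°, α=330°
  direction (0.8660, -0.5000); cell (4,3); t to first gridline: x 0.4272, y 0.3600 (then +1.1547 / +2.0000)
    (4,2) via y @ 0.3600  # hit
  → r_1 = 0.3600
beam 2: φ=-90°, α=15°
  direction (0.9659, 0.2588); cell (4,3); t to first gridline: x 0.3831, y 3.1682 (then +1.0353 / +3.8637)
    (5,3) via x @ 0.3831
    (6,3) via x @ 1.4183
    (7,3) via x @ 2.4536  # hit
  → r_2 = 2.4536
beam 3: φ=-45°, α=60°
  direction (0.5000, 0.8660); cell (4,3); t to first gridline: x 0.7400, y 0.9469 (then +2.0000 / +1.1547)
    (5,3) via x @ 0.7400
    (5,4) via y @ 0.9469
    (5,5) via y @ 2.1016  # hit
  → r_3 = 2.1016
beam 4: φ=0°, α=105°
  direction (-0.2588, 0.9659); cell (4,3); t to first gridline: x 2.4341, y 0.8489 (then +3.8637 / +1.0353)
    (4,4) via y @ 0.8489
    (4,5) via y @ 1.8842  # hit
  → r_4 = 1.8842
beam 5: φ=45°, α=150°
  direction (-0.8660, 0.5000); cell (4,3); t to first gridline: x 0.7275, y 1.6400 (then +1.1547 / +2.0000)
    (3,3) via x @ 0.7275
    (3,4) via y @ 1.6400
    (2,4) via x @ 1.8822
    (1,4) via x @ 3.0369
    (1,5) via y @ 3.6400  # hit
  → r_5 = 3.6400
beam 6: φ=90°, α=195°
  direction (-0.9659, -0.2588); cell (4,3); t to first gridline: x 0.6522, y 0.6955 (then +1.0353 / +3.8637)
    (3,3) via x @ 0.6522
    (3,2) via y @ 0.6955
    (2,2) via x @ 1.6875
    (1,2) via x @ 2.7228
    (0,2) via x @ 3.7581  # hit
  → r_6 = 3.7581
beam 7: φ=135°, α=240°
  direction (-0.5000, -0.8660); cell (4,3); t to first gridline: x 1.2600, y 0.2078 (then +2.0000 / +1.1547)
    (4,2) via y @ 0.2078  # hit
  → r_7 = 0.2078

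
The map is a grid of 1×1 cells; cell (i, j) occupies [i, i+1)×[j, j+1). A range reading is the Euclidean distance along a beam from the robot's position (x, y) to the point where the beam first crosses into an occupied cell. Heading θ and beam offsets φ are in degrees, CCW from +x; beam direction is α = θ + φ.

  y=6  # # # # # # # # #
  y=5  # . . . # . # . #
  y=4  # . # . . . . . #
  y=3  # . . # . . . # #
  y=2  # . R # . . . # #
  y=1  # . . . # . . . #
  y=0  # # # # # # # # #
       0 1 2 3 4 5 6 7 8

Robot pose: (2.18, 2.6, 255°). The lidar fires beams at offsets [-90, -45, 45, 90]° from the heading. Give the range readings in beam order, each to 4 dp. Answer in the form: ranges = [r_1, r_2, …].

ranges = [1.2216, 1.3625, 1.8475, 0.8489]

beam 1: φ=-90°, α=165°
  dir = (cos 165°, sin 165°) = (-0.9659, 0.2588); from cell (2,2)
  next x-line at t=0.1863, next y-line at t=1.5455; Δt_x=1.0353, Δt_y=3.8637
    x: enter (1,2) at t=0.1863
    x: enter (0,2) at t=1.2216 ← occupied
  → r_1 = 1.2216
beam 2: φ=-45°, α=210°
  dir = (cos 210°, sin 210°) = (-0.8660, -0.5000); from cell (2,2)
  next x-line at t=0.2078, next y-line at t=1.2000; Δt_x=1.1547, Δt_y=2.0000
    x: enter (1,2) at t=0.2078
    y: enter (1,1) at t=1.2000
    x: enter (0,1) at t=1.3625 ← occupied
  → r_2 = 1.3625
beam 3: φ=45°, α=300°
  dir = (cos 300°, sin 300°) = (0.5000, -0.8660); from cell (2,2)
  next x-line at t=1.6400, next y-line at t=0.6928; Δt_x=2.0000, Δt_y=1.1547
    y: enter (2,1) at t=0.6928
    x: enter (3,1) at t=1.6400
    y: enter (3,0) at t=1.8475 ← occupied
  → r_3 = 1.8475
beam 4: φ=90°, α=345°
  dir = (cos 345°, sin 345°) = (0.9659, -0.2588); from cell (2,2)
  next x-line at t=0.8489, next y-line at t=2.3182; Δt_x=1.0353, Δt_y=3.8637
    x: enter (3,2) at t=0.8489 ← occupied
  → r_4 = 0.8489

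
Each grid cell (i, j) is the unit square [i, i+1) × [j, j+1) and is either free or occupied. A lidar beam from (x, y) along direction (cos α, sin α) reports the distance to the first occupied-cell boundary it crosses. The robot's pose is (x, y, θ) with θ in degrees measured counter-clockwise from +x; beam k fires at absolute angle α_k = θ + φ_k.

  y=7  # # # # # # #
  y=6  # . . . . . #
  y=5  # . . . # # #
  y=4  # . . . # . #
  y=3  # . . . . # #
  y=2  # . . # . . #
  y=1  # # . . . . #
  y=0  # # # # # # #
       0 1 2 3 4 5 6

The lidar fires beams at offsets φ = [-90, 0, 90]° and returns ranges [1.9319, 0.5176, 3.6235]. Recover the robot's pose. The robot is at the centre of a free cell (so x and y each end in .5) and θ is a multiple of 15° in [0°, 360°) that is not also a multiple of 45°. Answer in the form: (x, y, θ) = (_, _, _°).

Candidates: 24 free-cell centres × 16 headings = 384 poses. Raycast each; keep the one whose scan matches to 4 dp.
  (2.5, 4.5, 285°): beam 1 = 1.5529 ≠ 1.9319 ✗
  (5.5, 1.5, 150°): beam 1 = 1.0000 ≠ 1.9319 ✗
  (4.5, 6.5, 105°): beam 1 = 1.5529 ≠ 1.9319 ✗
  (3.5, 3.5, 330°): beam 1 = 0.5774 ≠ 1.9319 ✗
  …
  (1.5, 4.5, 195°): r_1=1.9319, r_2=0.5176, r_3=3.6235 — all match ✓
No second candidate reproduces the full scan.

(x, y, θ) = (1.5, 4.5, 195°)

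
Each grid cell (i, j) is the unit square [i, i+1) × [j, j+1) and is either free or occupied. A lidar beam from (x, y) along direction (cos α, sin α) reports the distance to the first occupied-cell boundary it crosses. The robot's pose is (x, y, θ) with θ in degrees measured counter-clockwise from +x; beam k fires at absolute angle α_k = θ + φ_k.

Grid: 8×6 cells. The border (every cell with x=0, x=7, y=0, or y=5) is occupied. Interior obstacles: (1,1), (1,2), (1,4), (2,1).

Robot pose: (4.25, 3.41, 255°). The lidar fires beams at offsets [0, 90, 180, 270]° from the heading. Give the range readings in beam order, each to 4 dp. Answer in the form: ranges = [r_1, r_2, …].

ranges = [2.4950, 2.8470, 1.6461, 2.3294]

beam 1: φ=0°, α=255°
  direction (-0.2588, -0.9659); cell (4,3); t to first gridline: x 0.9659, y 0.4245 (then +3.8637 / +1.0353)
    (4,2) via y @ 0.4245
    (3,2) via x @ 0.9659
    (3,1) via y @ 1.4597
    (3,0) via y @ 2.4950  # hit
  → r_1 = 2.4950
beam 2: φ=90°, α=345°
  direction (0.9659, -0.2588); cell (4,3); t to first gridline: x 0.7765, y 1.5841 (then +1.0353 / +3.8637)
    (5,3) via x @ 0.7765
    (5,2) via y @ 1.5841
    (6,2) via x @ 1.8117
    (7,2) via x @ 2.8470  # hit
  → r_2 = 2.8470
beam 3: φ=180°, α=75°
  direction (0.2588, 0.9659); cell (4,3); t to first gridline: x 2.8978, y 0.6108 (then +3.8637 / +1.0353)
    (4,4) via y @ 0.6108
    (4,5) via y @ 1.6461  # hit
  → r_3 = 1.6461
beam 4: φ=270°, α=165°
  direction (-0.9659, 0.2588); cell (4,3); t to first gridline: x 0.2588, y 2.2796 (then +1.0353 / +3.8637)
    (3,3) via x @ 0.2588
    (2,3) via x @ 1.2941
    (2,4) via y @ 2.2796
    (1,4) via x @ 2.3294  # hit
  → r_4 = 2.3294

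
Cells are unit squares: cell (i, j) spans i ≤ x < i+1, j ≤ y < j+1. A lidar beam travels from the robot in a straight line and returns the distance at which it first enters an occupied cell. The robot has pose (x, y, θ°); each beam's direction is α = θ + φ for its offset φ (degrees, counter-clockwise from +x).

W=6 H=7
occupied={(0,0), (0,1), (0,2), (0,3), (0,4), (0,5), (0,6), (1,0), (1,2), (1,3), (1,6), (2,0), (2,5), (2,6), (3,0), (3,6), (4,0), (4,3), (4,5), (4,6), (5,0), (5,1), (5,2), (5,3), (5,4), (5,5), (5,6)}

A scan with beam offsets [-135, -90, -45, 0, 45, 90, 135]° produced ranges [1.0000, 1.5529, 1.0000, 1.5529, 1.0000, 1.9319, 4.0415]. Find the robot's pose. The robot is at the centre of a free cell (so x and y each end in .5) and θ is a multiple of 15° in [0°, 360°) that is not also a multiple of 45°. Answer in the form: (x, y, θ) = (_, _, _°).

(x, y, θ) = (3.5, 4.5, 105°)

Enumerate (i+0.5, j+0.5, θ) over the 15 free cells and 16 admissible headings. For each, cast all 7 beams and compare to the given ranges.
  (1.5, 1.5, 120°): beam 1 = 1.9319 ≠ 1.0000 ✗
  (2.5, 2.5, 75°): beam 1 = 1.7321 ≠ 1.0000 ✗
  (4.5, 1.5, 120°): beam 1 = 0.5176 ≠ 1.0000 ✗
  (3.5, 1.5, 150°): beam 1 = 1.5529 ≠ 1.0000 ✗
  (3.5, 2.5, 150°): beam 1 = 1.5529 ≠ 1.0000 ✗
  …
  (3.5, 4.5, 105°): r_1=1.0000, r_2=1.5529, r_3=1.0000, r_4=1.5529, r_5=1.0000, r_6=1.9319, r_7=4.0415 — all match ✓
No second candidate reproduces the full scan.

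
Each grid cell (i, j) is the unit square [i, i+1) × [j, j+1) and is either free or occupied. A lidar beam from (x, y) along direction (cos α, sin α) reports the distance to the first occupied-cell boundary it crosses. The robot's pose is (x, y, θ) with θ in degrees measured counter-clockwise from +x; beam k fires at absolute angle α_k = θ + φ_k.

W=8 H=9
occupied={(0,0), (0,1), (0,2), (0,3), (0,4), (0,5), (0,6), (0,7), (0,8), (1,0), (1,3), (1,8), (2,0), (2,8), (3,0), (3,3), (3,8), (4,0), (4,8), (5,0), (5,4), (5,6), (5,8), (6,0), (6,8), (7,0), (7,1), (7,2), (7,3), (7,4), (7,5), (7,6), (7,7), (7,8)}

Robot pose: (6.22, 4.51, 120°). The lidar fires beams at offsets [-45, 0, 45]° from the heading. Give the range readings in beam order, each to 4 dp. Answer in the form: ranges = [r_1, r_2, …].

beam 1: φ=-45°, α=75°
  direction (0.2588, 0.9659); cell (6,4); t to first gridline: x 3.0137, y 0.5073 (then +3.8637 / +1.0353)
    (6,5) via y @ 0.5073
    (6,6) via y @ 1.5426
    (6,7) via y @ 2.5778
    (7,7) via x @ 3.0137  # hit
  → r_1 = 3.0137
beam 2: φ=0°, α=120°
  direction (-0.5000, 0.8660); cell (6,4); t to first gridline: x 0.4400, y 0.5658 (then +2.0000 / +1.1547)
    (5,4) via x @ 0.4400  # hit
  → r_2 = 0.4400
beam 3: φ=45°, α=165°
  direction (-0.9659, 0.2588); cell (6,4); t to first gridline: x 0.2278, y 1.8932 (then +1.0353 / +3.8637)
    (5,4) via x @ 0.2278  # hit
  → r_3 = 0.2278

ranges = [3.0137, 0.4400, 0.2278]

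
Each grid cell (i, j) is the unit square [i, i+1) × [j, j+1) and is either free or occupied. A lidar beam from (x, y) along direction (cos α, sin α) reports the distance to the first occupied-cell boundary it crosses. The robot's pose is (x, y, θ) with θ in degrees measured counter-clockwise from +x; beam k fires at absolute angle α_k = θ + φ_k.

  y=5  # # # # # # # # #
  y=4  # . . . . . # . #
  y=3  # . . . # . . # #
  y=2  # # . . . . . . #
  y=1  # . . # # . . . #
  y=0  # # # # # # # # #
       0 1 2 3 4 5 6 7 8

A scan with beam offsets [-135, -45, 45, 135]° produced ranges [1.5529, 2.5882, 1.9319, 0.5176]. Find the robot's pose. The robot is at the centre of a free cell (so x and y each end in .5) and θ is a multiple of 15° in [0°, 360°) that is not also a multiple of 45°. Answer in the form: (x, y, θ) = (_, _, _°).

The pose lattice has 22·16 = 352 candidates. Test each by forward raycasting.
  (4.5, 2.5, 165°): beam 1 = 2.8868 ≠ 1.5529 ✗
  (7.5, 2.5, 75°): beam 1 = 1.0000 ≠ 1.5529 ✗
  (2.5, 4.5, 120°): beam 1 = 1.9319 ≠ 1.5529 ✗
  (1.5, 4.5, 345°): beam 1 = 0.5774 ≠ 1.5529 ✗
  …
  (2.5, 4.5, 330°): r_1=1.5529, r_2=2.5882, r_3=1.9319, r_4=0.5176 — all match ✓
No second candidate reproduces the full scan.

(x, y, θ) = (2.5, 4.5, 330°)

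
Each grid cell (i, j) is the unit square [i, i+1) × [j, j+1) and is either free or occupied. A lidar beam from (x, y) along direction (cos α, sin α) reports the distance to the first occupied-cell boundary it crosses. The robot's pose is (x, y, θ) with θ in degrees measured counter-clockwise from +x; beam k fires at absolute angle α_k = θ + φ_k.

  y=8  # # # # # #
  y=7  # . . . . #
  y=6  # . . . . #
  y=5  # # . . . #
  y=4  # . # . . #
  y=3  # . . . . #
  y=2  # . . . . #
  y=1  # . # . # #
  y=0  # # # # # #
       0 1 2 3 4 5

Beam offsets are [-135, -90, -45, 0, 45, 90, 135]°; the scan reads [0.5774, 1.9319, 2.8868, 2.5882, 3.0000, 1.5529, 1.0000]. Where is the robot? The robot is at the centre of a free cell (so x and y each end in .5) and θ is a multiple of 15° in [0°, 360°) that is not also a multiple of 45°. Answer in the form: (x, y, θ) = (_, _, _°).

The pose lattice has 24·16 = 384 candidates. Test each by forward raycasting.
  (1.5, 3.5, 120°): beam 1 = 3.6235 ≠ 0.5774 ✗
  (4.5, 6.5, 210°): beam 1 = 1.5529 ≠ 0.5774 ✗
  (3.5, 1.5, 240°): beam 1 = 2.5882 ≠ 0.5774 ✗
  …
  (3.5, 7.5, 255°): r_1=0.5774, r_2=1.9319, r_3=2.8868, r_4=2.5882, r_5=3.0000, r_6=1.5529, r_7=1.0000 — all match ✓
No second candidate reproduces the full scan.

(x, y, θ) = (3.5, 7.5, 255°)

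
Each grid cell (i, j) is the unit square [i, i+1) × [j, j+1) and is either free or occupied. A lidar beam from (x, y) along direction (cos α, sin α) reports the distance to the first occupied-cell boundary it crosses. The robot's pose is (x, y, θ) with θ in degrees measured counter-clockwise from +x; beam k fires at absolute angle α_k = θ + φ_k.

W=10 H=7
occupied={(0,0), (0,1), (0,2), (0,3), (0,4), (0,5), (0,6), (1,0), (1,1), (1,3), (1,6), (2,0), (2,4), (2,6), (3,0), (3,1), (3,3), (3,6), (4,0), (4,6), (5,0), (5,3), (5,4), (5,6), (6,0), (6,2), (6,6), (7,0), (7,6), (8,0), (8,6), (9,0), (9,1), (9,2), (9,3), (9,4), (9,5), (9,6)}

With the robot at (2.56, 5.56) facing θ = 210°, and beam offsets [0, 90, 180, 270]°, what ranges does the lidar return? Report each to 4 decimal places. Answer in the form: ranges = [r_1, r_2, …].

beam 1: φ=0°, α=210°
  cosα=-0.8660 sinα=-0.5000 | (2,5) | tMaxX 0.6466 tMaxY 1.1200 | tΔX 1.1547 tΔY 2.0000
    t=0.6466 [x] (1,5)
    t=1.1200 [y] (1,4)
    t=1.8013 [x] (0,4) — stop
  → r_1 = 1.8013
beam 2: φ=90°, α=300°
  cosα=0.5000 sinα=-0.8660 | (2,5) | tMaxX 0.8800 tMaxY 0.6466 | tΔX 2.0000 tΔY 1.1547
    t=0.6466 [y] (2,4) — stop
  → r_2 = 0.6466
beam 3: φ=180°, α=30°
  cosα=0.8660 sinα=0.5000 | (2,5) | tMaxX 0.5081 tMaxY 0.8800 | tΔX 1.1547 tΔY 2.0000
    t=0.5081 [x] (3,5)
    t=0.8800 [y] (3,6) — stop
  → r_3 = 0.8800
beam 4: φ=270°, α=120°
  cosα=-0.5000 sinα=0.8660 | (2,5) | tMaxX 1.1200 tMaxY 0.5081 | tΔX 2.0000 tΔY 1.1547
    t=0.5081 [y] (2,6) — stop
  → r_4 = 0.5081

ranges = [1.8013, 0.6466, 0.8800, 0.5081]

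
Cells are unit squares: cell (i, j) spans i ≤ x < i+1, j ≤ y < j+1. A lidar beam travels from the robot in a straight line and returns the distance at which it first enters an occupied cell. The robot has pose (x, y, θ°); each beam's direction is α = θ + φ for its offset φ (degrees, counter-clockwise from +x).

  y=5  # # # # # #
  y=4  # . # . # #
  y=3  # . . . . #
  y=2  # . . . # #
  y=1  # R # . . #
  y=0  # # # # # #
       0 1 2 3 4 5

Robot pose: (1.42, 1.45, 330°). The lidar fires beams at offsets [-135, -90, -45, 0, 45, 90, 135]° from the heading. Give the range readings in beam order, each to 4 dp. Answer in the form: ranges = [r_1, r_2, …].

ranges = [0.4348, 0.5196, 0.4659, 0.6697, 0.6005, 2.9445, 1.6228]

beam 1: φ=-135°, α=195°
  cosα=-0.9659 sinα=-0.2588 | (1,1) | tMaxX 0.4348 tMaxY 1.7387 | tΔX 1.0353 tΔY 3.8637
    t=0.4348 [x] (0,1) — stop
  → r_1 = 0.4348
beam 2: φ=-90°, α=240°
  cosα=-0.5000 sinα=-0.8660 | (1,1) | tMaxX 0.8400 tMaxY 0.5196 | tΔX 2.0000 tΔY 1.1547
    t=0.5196 [y] (1,0) — stop
  → r_2 = 0.5196
beam 3: φ=-45°, α=285°
  cosα=0.2588 sinα=-0.9659 | (1,1) | tMaxX 2.2409 tMaxY 0.4659 | tΔX 3.8637 tΔY 1.0353
    t=0.4659 [y] (1,0) — stop
  → r_3 = 0.4659
beam 4: φ=0°, α=330°
  cosα=0.8660 sinα=-0.5000 | (1,1) | tMaxX 0.6697 tMaxY 0.9000 | tΔX 1.1547 tΔY 2.0000
    t=0.6697 [x] (2,1) — stop
  → r_4 = 0.6697
beam 5: φ=45°, α=15°
  cosα=0.9659 sinα=0.2588 | (1,1) | tMaxX 0.6005 tMaxY 2.1250 | tΔX 1.0353 tΔY 3.8637
    t=0.6005 [x] (2,1) — stop
  → r_5 = 0.6005
beam 6: φ=90°, α=60°
  cosα=0.5000 sinα=0.8660 | (1,1) | tMaxX 1.1600 tMaxY 0.6351 | tΔX 2.0000 tΔY 1.1547
    t=0.6351 [y] (1,2)
    t=1.1600 [x] (2,2)
    t=1.7898 [y] (2,3)
    t=2.9445 [y] (2,4) — stop
  → r_6 = 2.9445
beam 7: φ=135°, α=105°
  cosα=-0.2588 sinα=0.9659 | (1,1) | tMaxX 1.6228 tMaxY 0.5694 | tΔX 3.8637 tΔY 1.0353
    t=0.5694 [y] (1,2)
    t=1.6047 [y] (1,3)
    t=1.6228 [x] (0,3) — stop
  → r_7 = 1.6228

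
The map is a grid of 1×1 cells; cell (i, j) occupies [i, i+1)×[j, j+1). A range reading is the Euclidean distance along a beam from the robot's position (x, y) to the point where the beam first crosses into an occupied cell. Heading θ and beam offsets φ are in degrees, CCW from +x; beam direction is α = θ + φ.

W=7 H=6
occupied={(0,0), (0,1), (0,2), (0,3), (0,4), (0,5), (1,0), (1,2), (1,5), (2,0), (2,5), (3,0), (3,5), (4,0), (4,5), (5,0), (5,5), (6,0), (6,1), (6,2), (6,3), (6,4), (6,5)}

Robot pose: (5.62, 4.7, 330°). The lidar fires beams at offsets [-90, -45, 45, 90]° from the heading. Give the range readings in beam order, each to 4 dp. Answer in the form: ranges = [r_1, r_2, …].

ranges = [4.2724, 1.4682, 0.3934, 0.3464]

beam 1: φ=-90°, α=240°
  direction (-0.5000, -0.8660); cell (5,4); t to first gridline: x 1.2400, y 0.8083 (then +2.0000 / +1.1547)
    (5,3) via y @ 0.8083
    (4,3) via x @ 1.2400
    (4,2) via y @ 1.9630
    (4,1) via y @ 3.1177
    (3,1) via x @ 3.2400
    (3,0) via y @ 4.2724  # hit
  → r_1 = 4.2724
beam 2: φ=-45°, α=285°
  direction (0.2588, -0.9659); cell (5,4); t to first gridline: x 1.4682, y 0.7247 (then +3.8637 / +1.0353)
    (5,3) via y @ 0.7247
    (6,3) via x @ 1.4682  # hit
  → r_2 = 1.4682
beam 3: φ=45°, α=15°
  direction (0.9659, 0.2588); cell (5,4); t to first gridline: x 0.3934, y 1.1591 (then +1.0353 / +3.8637)
    (6,4) via x @ 0.3934  # hit
  → r_3 = 0.3934
beam 4: φ=90°, α=60°
  direction (0.5000, 0.8660); cell (5,4); t to first gridline: x 0.7600, y 0.3464 (then +2.0000 / +1.1547)
    (5,5) via y @ 0.3464  # hit
  → r_4 = 0.3464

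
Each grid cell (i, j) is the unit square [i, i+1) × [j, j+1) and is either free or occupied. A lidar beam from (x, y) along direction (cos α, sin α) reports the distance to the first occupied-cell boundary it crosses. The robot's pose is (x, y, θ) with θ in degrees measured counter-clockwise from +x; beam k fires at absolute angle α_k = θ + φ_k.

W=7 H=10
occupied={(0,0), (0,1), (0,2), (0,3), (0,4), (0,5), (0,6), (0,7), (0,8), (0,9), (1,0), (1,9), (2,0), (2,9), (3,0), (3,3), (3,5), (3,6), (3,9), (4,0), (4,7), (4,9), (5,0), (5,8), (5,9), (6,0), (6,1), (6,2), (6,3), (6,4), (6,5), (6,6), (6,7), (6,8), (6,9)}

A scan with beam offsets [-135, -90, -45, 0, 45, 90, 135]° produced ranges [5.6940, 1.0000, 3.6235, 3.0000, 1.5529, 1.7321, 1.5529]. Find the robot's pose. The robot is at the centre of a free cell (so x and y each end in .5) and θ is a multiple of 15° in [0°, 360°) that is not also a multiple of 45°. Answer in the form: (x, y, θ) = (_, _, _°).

Enumerate (i+0.5, j+0.5, θ) over the 35 free cells and 16 admissible headings. For each, cast all 7 beams and compare to the given ranges.
  (5.5, 1.5, 195°): beam 1 = 1.0000 ≠ 5.6940 ✗
  (4.5, 2.5, 120°): beam 1 = 1.5529 ≠ 5.6940 ✗
  (5.5, 6.5, 75°): beam 1 = 1.0000 ≠ 5.6940 ✗
  (4.5, 6.5, 330°): beam 1 = 0.5176 ≠ 5.6940 ✗
  (4.5, 8.5, 300°): beam 1 = 1.9319 ≠ 5.6940 ✗
  …
  (4.5, 2.5, 210°): r_1=5.6940, r_2=1.0000, r_3=3.6235, r_4=3.0000, r_5=1.5529, r_6=1.7321, r_7=1.5529 — all match ✓
No second candidate reproduces the full scan.

(x, y, θ) = (4.5, 2.5, 210°)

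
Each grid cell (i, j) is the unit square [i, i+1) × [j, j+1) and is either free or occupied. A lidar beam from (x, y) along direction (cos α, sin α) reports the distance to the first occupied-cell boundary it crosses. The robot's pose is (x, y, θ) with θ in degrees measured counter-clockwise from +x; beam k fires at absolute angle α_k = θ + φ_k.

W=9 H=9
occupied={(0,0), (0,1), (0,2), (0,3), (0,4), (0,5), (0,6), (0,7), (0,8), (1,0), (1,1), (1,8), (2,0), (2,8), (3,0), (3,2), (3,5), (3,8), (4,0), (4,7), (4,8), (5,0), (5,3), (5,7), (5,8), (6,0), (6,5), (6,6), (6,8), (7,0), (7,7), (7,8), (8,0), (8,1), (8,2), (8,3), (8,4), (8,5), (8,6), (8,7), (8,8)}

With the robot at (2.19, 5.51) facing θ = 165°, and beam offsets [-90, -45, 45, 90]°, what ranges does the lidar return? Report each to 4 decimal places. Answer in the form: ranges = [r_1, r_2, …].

beam 1: φ=-90°, α=75°
  cosα=0.2588 sinα=0.9659 | (2,5) | tMaxX 3.1296 tMaxY 0.5073 | tΔX 3.8637 tΔY 1.0353
    t=0.5073 [y] (2,6)
    t=1.5426 [y] (2,7)
    t=2.5778 [y] (2,8) — stop
  → r_1 = 2.5778
beam 2: φ=-45°, α=120°
  cosα=-0.5000 sinα=0.8660 | (2,5) | tMaxX 0.3800 tMaxY 0.5658 | tΔX 2.0000 tΔY 1.1547
    t=0.3800 [x] (1,5)
    t=0.5658 [y] (1,6)
    t=1.7205 [y] (1,7)
    t=2.3800 [x] (0,7) — stop
  → r_2 = 2.3800
beam 3: φ=45°, α=210°
  cosα=-0.8660 sinα=-0.5000 | (2,5) | tMaxX 0.2194 tMaxY 1.0200 | tΔX 1.1547 tΔY 2.0000
    t=0.2194 [x] (1,5)
    t=1.0200 [y] (1,4)
    t=1.3741 [x] (0,4) — stop
  → r_3 = 1.3741
beam 4: φ=90°, α=255°
  cosα=-0.2588 sinα=-0.9659 | (2,5) | tMaxX 0.7341 tMaxY 0.5280 | tΔX 3.8637 tΔY 1.0353
    t=0.5280 [y] (2,4)
    t=0.7341 [x] (1,4)
    t=1.5633 [y] (1,3)
    t=2.5985 [y] (1,2)
    t=3.6338 [y] (1,1) — stop
  → r_4 = 3.6338

ranges = [2.5778, 2.3800, 1.3741, 3.6338]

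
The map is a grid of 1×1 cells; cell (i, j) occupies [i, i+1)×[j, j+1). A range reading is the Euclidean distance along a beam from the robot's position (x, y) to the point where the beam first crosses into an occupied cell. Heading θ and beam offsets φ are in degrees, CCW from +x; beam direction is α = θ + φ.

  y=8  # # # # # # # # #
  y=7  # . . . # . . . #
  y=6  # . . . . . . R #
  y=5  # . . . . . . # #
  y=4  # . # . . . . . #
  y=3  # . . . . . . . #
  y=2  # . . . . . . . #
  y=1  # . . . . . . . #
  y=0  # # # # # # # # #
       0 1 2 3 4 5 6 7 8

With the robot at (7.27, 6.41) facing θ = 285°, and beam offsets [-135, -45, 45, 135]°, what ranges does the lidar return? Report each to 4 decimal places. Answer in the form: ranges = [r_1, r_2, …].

beam 1: φ=-135°, α=150°
  dir = (cos 150°, sin 150°) = (-0.8660, 0.5000); from cell (7,6)
  next x-line at t=0.3118, next y-line at t=1.1800; Δt_x=1.1547, Δt_y=2.0000
    x: enter (6,6) at t=0.3118
    y: enter (6,7) at t=1.1800
    x: enter (5,7) at t=1.4665
    x: enter (4,7) at t=2.6212 ← occupied
  → r_1 = 2.6212
beam 2: φ=-45°, α=240°
  dir = (cos 240°, sin 240°) = (-0.5000, -0.8660); from cell (7,6)
  next x-line at t=0.5400, next y-line at t=0.4734; Δt_x=2.0000, Δt_y=1.1547
    y: enter (7,5) at t=0.4734 ← occupied
  → r_2 = 0.4734
beam 3: φ=45°, α=330°
  dir = (cos 330°, sin 330°) = (0.8660, -0.5000); from cell (7,6)
  next x-line at t=0.8429, next y-line at t=0.8200; Δt_x=1.1547, Δt_y=2.0000
    y: enter (7,5) at t=0.8200 ← occupied
  → r_3 = 0.8200
beam 4: φ=135°, α=60°
  dir = (cos 60°, sin 60°) = (0.5000, 0.8660); from cell (7,6)
  next x-line at t=1.4600, next y-line at t=0.6813; Δt_x=2.0000, Δt_y=1.1547
    y: enter (7,7) at t=0.6813
    x: enter (8,7) at t=1.4600 ← occupied
  → r_4 = 1.4600

ranges = [2.6212, 0.4734, 0.8200, 1.4600]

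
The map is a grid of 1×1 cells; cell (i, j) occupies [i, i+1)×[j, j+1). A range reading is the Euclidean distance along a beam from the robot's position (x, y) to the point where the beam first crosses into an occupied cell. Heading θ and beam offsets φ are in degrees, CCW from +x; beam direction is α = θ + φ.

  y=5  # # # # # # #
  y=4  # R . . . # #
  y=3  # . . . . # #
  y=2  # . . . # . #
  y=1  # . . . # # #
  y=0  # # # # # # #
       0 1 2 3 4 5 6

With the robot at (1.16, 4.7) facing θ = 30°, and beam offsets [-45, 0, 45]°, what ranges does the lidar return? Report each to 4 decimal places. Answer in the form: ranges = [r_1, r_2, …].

ranges = [3.9755, 0.6000, 0.3106]

beam 1: φ=-45°, α=345°
  dir = (cos 345°, sin 345°) = (0.9659, -0.2588); from cell (1,4)
  next x-line at t=0.8696, next y-line at t=2.7046; Δt_x=1.0353, Δt_y=3.8637
    x: enter (2,4) at t=0.8696
    x: enter (3,4) at t=1.9049
    y: enter (3,3) at t=2.7046
    x: enter (4,3) at t=2.9402
    x: enter (5,3) at t=3.9755 ← occupied
  → r_1 = 3.9755
beam 2: φ=0°, α=30°
  dir = (cos 30°, sin 30°) = (0.8660, 0.5000); from cell (1,4)
  next x-line at t=0.9699, next y-line at t=0.6000; Δt_x=1.1547, Δt_y=2.0000
    y: enter (1,5) at t=0.6000 ← occupied
  → r_2 = 0.6000
beam 3: φ=45°, α=75°
  dir = (cos 75°, sin 75°) = (0.2588, 0.9659); from cell (1,4)
  next x-line at t=3.2455, next y-line at t=0.3106; Δt_x=3.8637, Δt_y=1.0353
    y: enter (1,5) at t=0.3106 ← occupied
  → r_3 = 0.3106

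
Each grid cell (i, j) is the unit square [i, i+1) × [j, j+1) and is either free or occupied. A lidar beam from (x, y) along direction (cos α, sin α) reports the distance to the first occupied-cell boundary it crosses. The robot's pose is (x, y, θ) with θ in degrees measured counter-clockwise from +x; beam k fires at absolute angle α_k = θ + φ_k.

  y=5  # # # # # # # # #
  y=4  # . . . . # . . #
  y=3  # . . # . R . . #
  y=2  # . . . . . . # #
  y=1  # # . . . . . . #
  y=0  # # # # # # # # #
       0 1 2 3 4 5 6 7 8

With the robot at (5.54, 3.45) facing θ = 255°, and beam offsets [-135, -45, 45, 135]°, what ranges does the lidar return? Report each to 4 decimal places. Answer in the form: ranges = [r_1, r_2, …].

ranges = [0.6351, 4.0876, 2.8290, 2.8406]

beam 1: φ=-135°, α=120°
  d=(-0.5000,0.8660)  start (5,3)  tX=1.0800 tY=0.6351  stride 1/|dx|=2.0000 1/|dy|=1.1547
    cross y-line → (5,4), t=0.6351 (wall)
  → r_1 = 0.6351
beam 2: φ=-45°, α=210°
  d=(-0.8660,-0.5000)  start (5,3)  tX=0.6235 tY=0.9000  stride 1/|dx|=1.1547 1/|dy|=2.0000
    cross x-line → (4,3), t=0.6235
    cross y-line → (4,2), t=0.9000
    cross x-line → (3,2), t=1.7782
    cross y-line → (3,1), t=2.9000
    cross x-line → (2,1), t=2.9329
    cross x-line → (1,1), t=4.0876 (wall)
  → r_2 = 4.0876
beam 3: φ=45°, α=300°
  d=(0.5000,-0.8660)  start (5,3)  tX=0.9200 tY=0.5196  stride 1/|dx|=2.0000 1/|dy|=1.1547
    cross y-line → (5,2), t=0.5196
    cross x-line → (6,2), t=0.9200
    cross y-line → (6,1), t=1.6743
    cross y-line → (6,0), t=2.8290 (wall)
  → r_3 = 2.8290
beam 4: φ=135°, α=30°
  d=(0.8660,0.5000)  start (5,3)  tX=0.5312 tY=1.1000  stride 1/|dx|=1.1547 1/|dy|=2.0000
    cross x-line → (6,3), t=0.5312
    cross y-line → (6,4), t=1.1000
    cross x-line → (7,4), t=1.6859
    cross x-line → (8,4), t=2.8406 (wall)
  → r_4 = 2.8406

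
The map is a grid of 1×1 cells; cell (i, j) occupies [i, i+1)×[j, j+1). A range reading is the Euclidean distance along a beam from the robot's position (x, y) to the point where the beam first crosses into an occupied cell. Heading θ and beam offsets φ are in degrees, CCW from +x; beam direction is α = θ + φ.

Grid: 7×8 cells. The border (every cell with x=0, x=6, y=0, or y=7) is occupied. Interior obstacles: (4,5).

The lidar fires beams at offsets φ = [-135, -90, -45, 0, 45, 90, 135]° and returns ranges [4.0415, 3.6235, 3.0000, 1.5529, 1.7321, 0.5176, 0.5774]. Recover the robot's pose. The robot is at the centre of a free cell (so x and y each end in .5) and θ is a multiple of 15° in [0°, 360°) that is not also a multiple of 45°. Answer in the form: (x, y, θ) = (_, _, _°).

The pose lattice has 29·16 = 464 candidates. Test each by forward raycasting.
  (5.5, 6.5, 150°): beam 1 = 0.5176 ≠ 4.0415 ✗
  (5.5, 3.5, 60°): beam 1 = 1.9319 ≠ 4.0415 ✗
  (4.5, 3.5, 240°): beam 1 = 1.5529 ≠ 4.0415 ✗
  (2.5, 1.5, 75°): beam 1 = 0.5774 ≠ 4.0415 ✗
  (5.5, 2.5, 300°): beam 1 = 4.6587 ≠ 4.0415 ✗
  …
  (4.5, 4.5, 345°): r_1=4.0415, r_2=3.6235, r_3=3.0000, r_4=1.5529, r_5=1.7321, r_6=0.5176, r_7=0.5774 — all match ✓
Only this pose fits every beam.

(x, y, θ) = (4.5, 4.5, 345°)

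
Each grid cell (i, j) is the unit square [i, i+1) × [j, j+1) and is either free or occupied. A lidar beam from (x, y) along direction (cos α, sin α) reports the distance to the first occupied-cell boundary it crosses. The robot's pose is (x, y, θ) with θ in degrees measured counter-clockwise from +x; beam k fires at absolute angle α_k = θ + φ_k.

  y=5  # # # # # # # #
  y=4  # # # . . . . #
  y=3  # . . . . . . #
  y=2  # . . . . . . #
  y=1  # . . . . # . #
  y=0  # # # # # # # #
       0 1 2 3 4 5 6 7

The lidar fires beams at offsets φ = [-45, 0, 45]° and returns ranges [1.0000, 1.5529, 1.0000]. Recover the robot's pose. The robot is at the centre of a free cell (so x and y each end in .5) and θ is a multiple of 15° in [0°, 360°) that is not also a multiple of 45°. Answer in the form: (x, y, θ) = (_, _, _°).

(x, y, θ) = (6.5, 2.5, 255°)

Enumerate (i+0.5, j+0.5, θ) over the 21 free cells and 16 admissible headings. For each, cast all 3 beams and compare to the given ranges.
  (1.5, 1.5, 195°): beam 1 = 0.5774 ≠ 1.0000 ✗
  (3.5, 1.5, 285°): beam 1 = 0.5774 ≠ 1.0000 ✗
  (6.5, 4.5, 210°): beam 1 = 1.9319 ≠ 1.0000 ✗
  …
  (6.5, 2.5, 255°): r_1=1.0000, r_2=1.5529, r_3=1.0000 — all match ✓
Unique over the lattice → pose = (6.5, 2.5, 255°).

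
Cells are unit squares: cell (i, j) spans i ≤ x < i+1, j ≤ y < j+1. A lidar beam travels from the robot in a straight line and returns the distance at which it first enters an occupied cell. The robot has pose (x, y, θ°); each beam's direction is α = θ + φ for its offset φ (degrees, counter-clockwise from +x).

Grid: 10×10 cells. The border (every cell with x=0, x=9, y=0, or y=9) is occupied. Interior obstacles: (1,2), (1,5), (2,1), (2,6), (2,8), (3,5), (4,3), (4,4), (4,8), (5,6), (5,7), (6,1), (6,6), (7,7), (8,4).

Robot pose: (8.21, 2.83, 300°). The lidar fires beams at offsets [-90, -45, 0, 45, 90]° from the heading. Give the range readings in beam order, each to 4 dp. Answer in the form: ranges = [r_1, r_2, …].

beam 1: φ=-90°, α=210°
  d=(-0.8660,-0.5000)  start (8,2)  tX=0.2425 tY=1.6600  stride 1/|dx|=1.1547 1/|dy|=2.0000
    cross x-line → (7,2), t=0.2425
    cross x-line → (6,2), t=1.3972
    cross y-line → (6,1), t=1.6600 (wall)
  → r_1 = 1.6600
beam 2: φ=-45°, α=255°
  d=(-0.2588,-0.9659)  start (8,2)  tX=0.8114 tY=0.8593  stride 1/|dx|=3.8637 1/|dy|=1.0353
    cross x-line → (7,2), t=0.8114
    cross y-line → (7,1), t=0.8593
    cross y-line → (7,0), t=1.8946 (wall)
  → r_2 = 1.8946
beam 3: φ=0°, α=300°
  d=(0.5000,-0.8660)  start (8,2)  tX=1.5800 tY=0.9584  stride 1/|dx|=2.0000 1/|dy|=1.1547
    cross y-line → (8,1), t=0.9584
    cross x-line → (9,1), t=1.5800 (wall)
  → r_3 = 1.5800
beam 4: φ=45°, α=345°
  d=(0.9659,-0.2588)  start (8,2)  tX=0.8179 tY=3.2069  stride 1/|dx|=1.0353 1/|dy|=3.8637
    cross x-line → (9,2), t=0.8179 (wall)
  → r_4 = 0.8179
beam 5: φ=90°, α=30°
  d=(0.8660,0.5000)  start (8,2)  tX=0.9122 tY=0.3400  stride 1/|dx|=1.1547 1/|dy|=2.0000
    cross y-line → (8,3), t=0.3400
    cross x-line → (9,3), t=0.9122 (wall)
  → r_5 = 0.9122

ranges = [1.6600, 1.8946, 1.5800, 0.8179, 0.9122]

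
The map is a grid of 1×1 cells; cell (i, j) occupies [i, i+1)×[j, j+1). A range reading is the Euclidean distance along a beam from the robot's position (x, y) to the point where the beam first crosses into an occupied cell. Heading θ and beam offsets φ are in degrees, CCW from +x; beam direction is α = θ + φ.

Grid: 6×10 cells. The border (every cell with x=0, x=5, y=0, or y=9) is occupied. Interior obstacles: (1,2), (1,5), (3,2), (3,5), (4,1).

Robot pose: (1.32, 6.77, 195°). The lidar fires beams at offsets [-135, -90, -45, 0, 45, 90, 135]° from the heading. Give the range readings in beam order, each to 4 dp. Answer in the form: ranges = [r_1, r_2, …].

beam 1: φ=-135°, α=60°
  direction (0.5000, 0.8660); cell (1,6); t to first gridline: x 1.3600, y 0.2656 (then +2.0000 / +1.1547)
    (1,7) via y @ 0.2656
    (2,7) via x @ 1.3600
    (2,8) via y @ 1.4203
    (2,9) via y @ 2.5750  # hit
  → r_1 = 2.5750
beam 2: φ=-90°, α=105°
  direction (-0.2588, 0.9659); cell (1,6); t to first gridline: x 1.2364, y 0.2381 (then +3.8637 / +1.0353)
    (1,7) via y @ 0.2381
    (0,7) via x @ 1.2364  # hit
  → r_2 = 1.2364
beam 3: φ=-45°, α=150°
  direction (-0.8660, 0.5000); cell (1,6); t to first gridline: x 0.3695, y 0.4600 (then +1.1547 / +2.0000)
    (0,6) via x @ 0.3695  # hit
  → r_3 = 0.3695
beam 4: φ=0°, α=195°
  direction (-0.9659, -0.2588); cell (1,6); t to first gridline: x 0.3313, y 2.9751 (then +1.0353 / +3.8637)
    (0,6) via x @ 0.3313  # hit
  → r_4 = 0.3313
beam 5: φ=45°, α=240°
  direction (-0.5000, -0.8660); cell (1,6); t to first gridline: x 0.6400, y 0.8891 (then +2.0000 / +1.1547)
    (0,6) via x @ 0.6400  # hit
  → r_5 = 0.6400
beam 6: φ=90°, α=285°
  direction (0.2588, -0.9659); cell (1,6); t to first gridline: x 2.6273, y 0.7972 (then +3.8637 / +1.0353)
    (1,5) via y @ 0.7972  # hit
  → r_6 = 0.7972
beam 7: φ=135°, α=330°
  direction (0.8660, -0.5000); cell (1,6); t to first gridline: x 0.7852, y 1.5400 (then +1.1547 / +2.0000)
    (2,6) via x @ 0.7852
    (2,5) via y @ 1.5400
    (3,5) via x @ 1.9399  # hit
  → r_7 = 1.9399

ranges = [2.5750, 1.2364, 0.3695, 0.3313, 0.6400, 0.7972, 1.9399]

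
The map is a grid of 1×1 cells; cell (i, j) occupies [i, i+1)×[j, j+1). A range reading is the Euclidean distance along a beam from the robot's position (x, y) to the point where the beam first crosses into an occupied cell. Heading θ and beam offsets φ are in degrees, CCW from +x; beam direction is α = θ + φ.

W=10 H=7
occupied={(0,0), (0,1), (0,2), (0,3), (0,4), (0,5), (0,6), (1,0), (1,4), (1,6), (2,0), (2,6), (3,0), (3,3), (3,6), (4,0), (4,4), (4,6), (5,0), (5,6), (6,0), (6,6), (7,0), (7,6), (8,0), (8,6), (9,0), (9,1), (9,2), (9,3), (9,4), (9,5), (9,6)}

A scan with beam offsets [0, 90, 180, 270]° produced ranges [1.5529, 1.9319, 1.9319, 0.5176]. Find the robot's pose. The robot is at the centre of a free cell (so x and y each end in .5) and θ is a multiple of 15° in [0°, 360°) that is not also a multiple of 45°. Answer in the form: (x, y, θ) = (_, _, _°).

(x, y, θ) = (2.5, 5.5, 195°)

The pose lattice has 37·16 = 592 candidates. Test each by forward raycasting.
  (3.5, 4.5, 165°): beam 2 = 0.5176 ≠ 1.9319 ✗
  (4.5, 1.5, 285°): beam 1 = 0.5176 ≠ 1.5529 ✗
  (5.5, 1.5, 240°): beam 1 = 0.5774 ≠ 1.5529 ✗
  …
  (2.5, 5.5, 195°): r_1=1.5529, r_2=1.9319, r_3=1.9319, r_4=0.5176 — all match ✓
No second candidate reproduces the full scan.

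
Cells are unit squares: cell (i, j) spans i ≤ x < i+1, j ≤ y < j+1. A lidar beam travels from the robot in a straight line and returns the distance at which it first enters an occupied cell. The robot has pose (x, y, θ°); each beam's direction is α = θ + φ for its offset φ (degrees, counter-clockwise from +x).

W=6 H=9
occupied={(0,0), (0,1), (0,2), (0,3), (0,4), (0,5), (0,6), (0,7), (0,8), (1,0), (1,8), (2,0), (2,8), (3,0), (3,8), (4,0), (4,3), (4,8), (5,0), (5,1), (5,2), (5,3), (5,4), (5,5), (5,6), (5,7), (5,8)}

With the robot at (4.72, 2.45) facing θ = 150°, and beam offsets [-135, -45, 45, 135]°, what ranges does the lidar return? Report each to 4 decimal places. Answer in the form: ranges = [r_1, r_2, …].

beam 1: φ=-135°, α=15°
  dir = (cos 15°, sin 15°) = (0.9659, 0.2588); from cell (4,2)
  next x-line at t=0.2899, next y-line at t=2.1250; Δt_x=1.0353, Δt_y=3.8637
    x: enter (5,2) at t=0.2899 ← occupied
  → r_1 = 0.2899
beam 2: φ=-45°, α=105°
  dir = (cos 105°, sin 105°) = (-0.2588, 0.9659); from cell (4,2)
  next x-line at t=2.7819, next y-line at t=0.5694; Δt_x=3.8637, Δt_y=1.0353
    y: enter (4,3) at t=0.5694 ← occupied
  → r_2 = 0.5694
beam 3: φ=45°, α=195°
  dir = (cos 195°, sin 195°) = (-0.9659, -0.2588); from cell (4,2)
  next x-line at t=0.7454, next y-line at t=1.7387; Δt_x=1.0353, Δt_y=3.8637
    x: enter (3,2) at t=0.7454
    y: enter (3,1) at t=1.7387
    x: enter (2,1) at t=1.7807
    x: enter (1,1) at t=2.8160
    x: enter (0,1) at t=3.8512 ← occupied
  → r_3 = 3.8512
beam 4: φ=135°, α=285°
  dir = (cos 285°, sin 285°) = (0.2588, -0.9659); from cell (4,2)
  next x-line at t=1.0818, next y-line at t=0.4659; Δt_x=3.8637, Δt_y=1.0353
    y: enter (4,1) at t=0.4659
    x: enter (5,1) at t=1.0818 ← occupied
  → r_4 = 1.0818

ranges = [0.2899, 0.5694, 3.8512, 1.0818]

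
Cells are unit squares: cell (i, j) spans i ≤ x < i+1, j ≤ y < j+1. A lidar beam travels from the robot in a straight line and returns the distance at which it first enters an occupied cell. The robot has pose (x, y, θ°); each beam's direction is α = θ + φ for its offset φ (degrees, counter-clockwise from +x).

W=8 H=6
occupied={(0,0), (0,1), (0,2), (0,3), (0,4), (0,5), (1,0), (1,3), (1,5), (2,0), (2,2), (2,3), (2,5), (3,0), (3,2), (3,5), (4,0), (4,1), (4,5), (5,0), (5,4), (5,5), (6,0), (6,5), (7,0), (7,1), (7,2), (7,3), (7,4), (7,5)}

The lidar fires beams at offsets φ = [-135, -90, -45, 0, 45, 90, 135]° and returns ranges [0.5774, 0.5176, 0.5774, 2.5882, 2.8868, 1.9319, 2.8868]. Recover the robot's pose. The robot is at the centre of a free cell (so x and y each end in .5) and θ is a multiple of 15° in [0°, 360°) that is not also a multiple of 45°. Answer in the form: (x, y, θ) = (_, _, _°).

Candidates: 18 free-cell centres × 16 headings = 288 poses. Raycast each; keep the one whose scan matches to 4 dp.
  (2.5, 1.5, 165°): beam 1 = 1.0000 ≠ 0.5774 ✗
  (2.5, 1.5, 345°): beam 1 = 1.0000 ≠ 0.5774 ✗
  (1.5, 2.5, 255°): beam 4 = 1.5529 ≠ 2.5882 ✗
  (1.5, 1.5, 165°): beam 1 = 1.0000 ≠ 0.5774 ✗
  …
  (4.5, 2.5, 345°): r_1=0.5774, r_2=0.5176, r_3=0.5774, r_4=2.5882, r_5=2.8868, r_6=1.9319, r_7=2.8868 — all match ✓
No second candidate reproduces the full scan.

(x, y, θ) = (4.5, 2.5, 345°)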